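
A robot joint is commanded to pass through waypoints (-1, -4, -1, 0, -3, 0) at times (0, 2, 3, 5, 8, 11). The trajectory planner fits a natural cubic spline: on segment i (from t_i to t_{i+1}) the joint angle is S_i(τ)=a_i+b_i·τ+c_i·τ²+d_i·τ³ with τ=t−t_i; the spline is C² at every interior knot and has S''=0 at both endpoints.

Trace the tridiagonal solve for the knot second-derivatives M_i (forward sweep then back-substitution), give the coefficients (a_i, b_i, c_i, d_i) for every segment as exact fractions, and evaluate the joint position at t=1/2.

  seg 0: a=-1 b=-7611/2398 c=0 d=2007/4796
  seg 1: a=-4 b=4431/2398 c=6021/2398 d=-1629/1199
  seg 2: a=-1 b=609/218 c=-3753/2398 d=1003/4796
  seg 3: a=0 b=-2295/2398 c=-372/1199 d=2129/21582
  seg 4: a=-3 b=-186/1199 c=1385/2398 d=-1385/21582
S(1/2) = -97249/38368

Δ: Δ0=-3/2, Δ1=3, Δ2=1/2, Δ3=-1, Δ4=1
row 1: diag=6, rhs=27; c'=1/6, d'=9/2
row 2: denom=6−1·1/6=35/6; d'=(-15−1·9/2)/(35/6)=-117/35
row 3: denom=10−2·12/35=326/35; d'=(-9−2·-117/35)/(326/35)=-81/326
row 4: denom=12−3·105/326=3597/326; d'=(12−3·-81/326)/(3597/326)=1385/1199
back: M4=1385/1199
back: M3=-81/326−105/326·1385/1199=-744/1199
back: M2=-117/35−12/35·-744/1199=-3753/1199
back: M1=9/2−1/6·-3753/1199=6021/1199
M: M0=0, M1=6021/1199, M2=-3753/1199, M3=-744/1199, M4=1385/1199, M5=0
seg 0: a=-1, c=M0/2=0, d=(M1−M0)/(6·2)=2007/4796, b=Δ0−h0·(2M0+M1)/6=-7611/2398
seg 1: a=-4, c=M1/2=6021/2398, d=(M2−M1)/(6·1)=-1629/1199, b=Δ1−h1·(2M1+M2)/6=4431/2398
seg 2: a=-1, c=M2/2=-3753/2398, d=(M3−M2)/(6·2)=1003/4796, b=Δ2−h2·(2M2+M3)/6=609/218
seg 3: a=0, c=M3/2=-372/1199, d=(M4−M3)/(6·3)=2129/21582, b=Δ3−h3·(2M3+M4)/6=-2295/2398
seg 4: a=-3, c=M4/2=1385/2398, d=(M5−M4)/(6·3)=-1385/21582, b=Δ4−h4·(2M4+M5)/6=-186/1199
t_q=1/2 → seg 0, τ=1/2; S=-1+-7611/2398·τ+0·τ²+2007/4796·τ³=-97249/38368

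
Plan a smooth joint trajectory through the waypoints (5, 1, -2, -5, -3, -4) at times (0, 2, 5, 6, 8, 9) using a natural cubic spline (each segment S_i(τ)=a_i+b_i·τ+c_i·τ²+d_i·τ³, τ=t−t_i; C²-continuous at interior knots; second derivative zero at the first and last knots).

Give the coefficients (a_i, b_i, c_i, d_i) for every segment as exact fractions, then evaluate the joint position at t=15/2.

  seg 0: a=5 b=-1369/553 c=0 d=263/2212
  seg 1: a=1 b=-580/553 c=789/1106 d=-257/1106
  seg 2: a=-2 b=-3365/1106 c=-762/553 d=1571/1106
  seg 3: a=-5 b=-850/553 c=3189/1106 d=-893/1106
  seg 4: a=-3 b=170/553 c=-2169/1106 d=723/1106
S(15/2) = -31349/8848

Δ: Δ0=-2, Δ1=-1, Δ2=-3, Δ3=1, Δ4=-1
row 1: diag=10, rhs=6; c'=3/10, d'=3/5
row 2: denom=8−3·3/10=71/10; d'=(-12−3·3/5)/(71/10)=-138/71
row 3: denom=6−1·10/71=416/71; d'=(24−1·-138/71)/(416/71)=921/208
row 4: denom=6−2·71/208=553/104; d'=(-12−2·921/208)/(553/104)=-2169/553
back: M4=-2169/553
back: M3=921/208−71/208·-2169/553=3189/553
back: M2=-138/71−10/71·3189/553=-1524/553
back: M1=3/5−3/10·-1524/553=789/553
M: M0=0, M1=789/553, M2=-1524/553, M3=3189/553, M4=-2169/553, M5=0
seg 0: a=5, c=M0/2=0, d=(M1−M0)/(6·2)=263/2212, b=Δ0−h0·(2M0+M1)/6=-1369/553
seg 1: a=1, c=M1/2=789/1106, d=(M2−M1)/(6·3)=-257/1106, b=Δ1−h1·(2M1+M2)/6=-580/553
seg 2: a=-2, c=M2/2=-762/553, d=(M3−M2)/(6·1)=1571/1106, b=Δ2−h2·(2M2+M3)/6=-3365/1106
seg 3: a=-5, c=M3/2=3189/1106, d=(M4−M3)/(6·2)=-893/1106, b=Δ3−h3·(2M3+M4)/6=-850/553
seg 4: a=-3, c=M4/2=-2169/1106, d=(M5−M4)/(6·1)=723/1106, b=Δ4−h4·(2M4+M5)/6=170/553
t_q=15/2 → seg 3, τ=3/2; S=-5+-850/553·τ+3189/1106·τ²+-893/1106·τ³=-31349/8848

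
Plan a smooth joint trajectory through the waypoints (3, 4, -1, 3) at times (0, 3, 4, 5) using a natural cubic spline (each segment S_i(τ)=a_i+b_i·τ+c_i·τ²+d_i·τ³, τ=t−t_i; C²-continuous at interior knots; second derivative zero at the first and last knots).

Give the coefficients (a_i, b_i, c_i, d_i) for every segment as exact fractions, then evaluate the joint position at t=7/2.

  seg 0: a=3 b=304/93 c=0 d=-91/279
  seg 1: a=4 b=-515/93 c=-91/31 d=323/93
  seg 2: a=-1 b=-92/93 c=232/31 d=-232/93
S(7/2) = 231/248

Δ: Δ0=1/3, Δ1=-5, Δ2=4
row 1: diag=8, rhs=-32; c'=1/8, d'=-4
row 2: denom=4−1·1/8=31/8; d'=(54−1·-4)/(31/8)=464/31
back: M2=464/31
back: M1=-4−1/8·464/31=-182/31
M: M0=0, M1=-182/31, M2=464/31, M3=0
seg 0: a=3, c=M0/2=0, d=(M1−M0)/(6·3)=-91/279, b=Δ0−h0·(2M0+M1)/6=304/93
seg 1: a=4, c=M1/2=-91/31, d=(M2−M1)/(6·1)=323/93, b=Δ1−h1·(2M1+M2)/6=-515/93
seg 2: a=-1, c=M2/2=232/31, d=(M3−M2)/(6·1)=-232/93, b=Δ2−h2·(2M2+M3)/6=-92/93
t_q=7/2 → seg 1, τ=1/2; S=4+-515/93·τ+-91/31·τ²+323/93·τ³=231/248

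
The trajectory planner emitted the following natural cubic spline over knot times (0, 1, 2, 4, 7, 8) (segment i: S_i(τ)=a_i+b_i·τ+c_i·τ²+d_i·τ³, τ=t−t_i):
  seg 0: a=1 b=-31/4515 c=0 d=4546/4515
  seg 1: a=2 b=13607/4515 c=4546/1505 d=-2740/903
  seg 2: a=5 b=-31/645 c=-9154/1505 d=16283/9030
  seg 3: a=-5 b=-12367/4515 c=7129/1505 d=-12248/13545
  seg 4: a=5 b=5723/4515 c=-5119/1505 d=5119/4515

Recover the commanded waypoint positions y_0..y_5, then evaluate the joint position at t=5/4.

y_0=1 y_1=2 y_2=5 y_3=-5 y_4=5 y_5=4
S(5/4) = 69707/24080

y_0 = S_0(0) = a_0 = 1
y_1 = S_1(0) = a_1 = 2
y_2 = S_2(0) = a_2 = 5
y_3 = S_3(0) = a_3 = -5
y_4 = S_4(0) = a_4 = 5
y_5 = S_4(1) = 4
t_q=5/4 is in segment 1 (τ=1/4); S_1(τ)=69707/24080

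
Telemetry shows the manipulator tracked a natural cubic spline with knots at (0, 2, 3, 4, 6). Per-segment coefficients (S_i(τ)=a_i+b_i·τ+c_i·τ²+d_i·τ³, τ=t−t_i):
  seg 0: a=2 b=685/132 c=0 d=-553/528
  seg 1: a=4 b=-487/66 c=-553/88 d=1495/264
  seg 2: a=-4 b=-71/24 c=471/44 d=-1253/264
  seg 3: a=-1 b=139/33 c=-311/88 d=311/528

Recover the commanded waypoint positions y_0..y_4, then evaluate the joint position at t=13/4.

y_0 = S_0(0) = a_0 = 2
y_1 = S_1(0) = a_1 = 4
y_2 = S_2(0) = a_2 = -4
y_3 = S_3(0) = a_3 = -1
y_4 = S_3(2) = -2
t_q=13/4 is in segment 2 (τ=1/4); S_2(τ)=-23343/5632

y_0=2 y_1=4 y_2=-4 y_3=-1 y_4=-2
S(13/4) = -23343/5632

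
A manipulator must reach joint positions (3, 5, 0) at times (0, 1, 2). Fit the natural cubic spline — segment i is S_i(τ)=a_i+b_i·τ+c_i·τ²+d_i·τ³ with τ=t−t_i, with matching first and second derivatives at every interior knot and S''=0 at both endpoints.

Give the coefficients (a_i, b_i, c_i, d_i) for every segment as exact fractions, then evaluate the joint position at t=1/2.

  seg 0: a=3 b=15/4 c=0 d=-7/4
  seg 1: a=5 b=-3/2 c=-21/4 d=7/4
S(1/2) = 149/32

Δ: Δ0=2, Δ1=-5
row 1: diag=4, rhs=-42; c'=1/4, d'=-21/2
back: M1=-21/2
M: M0=0, M1=-21/2, M2=0
seg 0: a=3, c=M0/2=0, d=(M1−M0)/(6·1)=-7/4, b=Δ0−h0·(2M0+M1)/6=15/4
seg 1: a=5, c=M1/2=-21/4, d=(M2−M1)/(6·1)=7/4, b=Δ1−h1·(2M1+M2)/6=-3/2
t_q=1/2 → seg 0, τ=1/2; S=3+15/4·τ+0·τ²+-7/4·τ³=149/32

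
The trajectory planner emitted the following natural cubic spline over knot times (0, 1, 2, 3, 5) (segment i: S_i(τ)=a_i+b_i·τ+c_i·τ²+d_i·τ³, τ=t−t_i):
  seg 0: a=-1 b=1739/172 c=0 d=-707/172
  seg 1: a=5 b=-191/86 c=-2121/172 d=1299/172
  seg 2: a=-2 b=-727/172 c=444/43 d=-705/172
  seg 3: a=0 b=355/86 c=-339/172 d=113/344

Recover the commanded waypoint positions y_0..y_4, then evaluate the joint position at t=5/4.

y_0 = S_0(0) = a_0 = -1
y_1 = S_1(0) = a_1 = 5
y_2 = S_2(0) = a_2 = -2
y_3 = S_3(0) = a_3 = 0
y_4 = S_3(2) = 3
t_q=5/4 is in segment 1 (τ=1/4); S_1(τ)=41743/11008

y_0=-1 y_1=5 y_2=-2 y_3=0 y_4=3
S(5/4) = 41743/11008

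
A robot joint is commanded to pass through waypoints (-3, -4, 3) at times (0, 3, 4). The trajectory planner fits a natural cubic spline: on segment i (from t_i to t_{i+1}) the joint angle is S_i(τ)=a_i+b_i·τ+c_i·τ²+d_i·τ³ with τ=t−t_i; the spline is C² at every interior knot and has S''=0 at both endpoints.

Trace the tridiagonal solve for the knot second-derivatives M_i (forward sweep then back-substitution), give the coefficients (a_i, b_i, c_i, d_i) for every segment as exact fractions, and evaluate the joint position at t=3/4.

  seg 0: a=-3 b=-37/12 c=0 d=11/36
  seg 1: a=-4 b=31/6 c=11/4 d=-11/12
S(3/4) = -1327/256

Δ: Δ0=-1/3, Δ1=7
row 1: diag=8, rhs=44; c'=1/8, d'=11/2
back: M1=11/2
M: M0=0, M1=11/2, M2=0
seg 0: a=-3, c=M0/2=0, d=(M1−M0)/(6·3)=11/36, b=Δ0−h0·(2M0+M1)/6=-37/12
seg 1: a=-4, c=M1/2=11/4, d=(M2−M1)/(6·1)=-11/12, b=Δ1−h1·(2M1+M2)/6=31/6
t_q=3/4 → seg 0, τ=3/4; S=-3+-37/12·τ+0·τ²+11/36·τ³=-1327/256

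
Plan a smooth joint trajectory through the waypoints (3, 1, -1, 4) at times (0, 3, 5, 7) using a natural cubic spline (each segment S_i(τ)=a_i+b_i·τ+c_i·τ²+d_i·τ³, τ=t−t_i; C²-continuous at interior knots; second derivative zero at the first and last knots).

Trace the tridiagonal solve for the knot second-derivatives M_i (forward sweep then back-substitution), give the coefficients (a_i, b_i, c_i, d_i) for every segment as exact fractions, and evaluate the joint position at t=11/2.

  seg 0: a=3 b=-65/228 c=0 d=-29/684
  seg 1: a=1 b=-163/114 c=-29/76 d=17/57
  seg 2: a=-1 b=71/114 c=107/76 d=-107/456
S(11/2) = -445/1216

Δ: Δ0=-2/3, Δ1=-1, Δ2=5/2
row 1: diag=10, rhs=-2; c'=1/5, d'=-1/5
row 2: denom=8−2·1/5=38/5; d'=(21−2·-1/5)/(38/5)=107/38
back: M2=107/38
back: M1=-1/5−1/5·107/38=-29/38
M: M0=0, M1=-29/38, M2=107/38, M3=0
seg 0: a=3, c=M0/2=0, d=(M1−M0)/(6·3)=-29/684, b=Δ0−h0·(2M0+M1)/6=-65/228
seg 1: a=1, c=M1/2=-29/76, d=(M2−M1)/(6·2)=17/57, b=Δ1−h1·(2M1+M2)/6=-163/114
seg 2: a=-1, c=M2/2=107/76, d=(M3−M2)/(6·2)=-107/456, b=Δ2−h2·(2M2+M3)/6=71/114
t_q=11/2 → seg 2, τ=1/2; S=-1+71/114·τ+107/76·τ²+-107/456·τ³=-445/1216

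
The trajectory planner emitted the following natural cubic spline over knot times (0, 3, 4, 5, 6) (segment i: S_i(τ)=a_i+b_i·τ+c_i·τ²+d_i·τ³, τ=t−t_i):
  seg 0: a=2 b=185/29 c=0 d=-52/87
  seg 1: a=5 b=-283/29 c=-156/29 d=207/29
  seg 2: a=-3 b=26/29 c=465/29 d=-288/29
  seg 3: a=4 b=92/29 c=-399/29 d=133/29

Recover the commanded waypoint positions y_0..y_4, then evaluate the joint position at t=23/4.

y_0=2 y_1=5 y_2=-3 y_3=4 y_4=-2
S(23/4) = 1067/1856

y_0 = S_0(0) = a_0 = 2
y_1 = S_1(0) = a_1 = 5
y_2 = S_2(0) = a_2 = -3
y_3 = S_3(0) = a_3 = 4
y_4 = S_3(1) = -2
t_q=23/4 is in segment 3 (τ=3/4); S_3(τ)=1067/1856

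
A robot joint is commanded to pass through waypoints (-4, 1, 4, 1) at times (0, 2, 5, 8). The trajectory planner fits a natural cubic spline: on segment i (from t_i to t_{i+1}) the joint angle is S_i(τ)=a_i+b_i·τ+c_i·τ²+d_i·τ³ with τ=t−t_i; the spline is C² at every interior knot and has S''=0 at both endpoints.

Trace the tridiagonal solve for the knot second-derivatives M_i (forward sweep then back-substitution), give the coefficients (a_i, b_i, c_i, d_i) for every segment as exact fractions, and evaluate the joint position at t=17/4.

  seg 0: a=-4 b=201/74 c=0 d=-2/37
  seg 1: a=1 b=153/74 c=-12/37 d=-7/666
  seg 2: a=4 b=-6/37 c=-31/74 d=31/666
S(17/4) = 18425/4736

Δ: Δ0=5/2, Δ1=1, Δ2=-1
row 1: diag=10, rhs=-9; c'=3/10, d'=-9/10
row 2: denom=12−3·3/10=111/10; d'=(-12−3·-9/10)/(111/10)=-31/37
back: M2=-31/37
back: M1=-9/10−3/10·-31/37=-24/37
M: M0=0, M1=-24/37, M2=-31/37, M3=0
seg 0: a=-4, c=M0/2=0, d=(M1−M0)/(6·2)=-2/37, b=Δ0−h0·(2M0+M1)/6=201/74
seg 1: a=1, c=M1/2=-12/37, d=(M2−M1)/(6·3)=-7/666, b=Δ1−h1·(2M1+M2)/6=153/74
seg 2: a=4, c=M2/2=-31/74, d=(M3−M2)/(6·3)=31/666, b=Δ2−h2·(2M2+M3)/6=-6/37
t_q=17/4 → seg 1, τ=9/4; S=1+153/74·τ+-12/37·τ²+-7/666·τ³=18425/4736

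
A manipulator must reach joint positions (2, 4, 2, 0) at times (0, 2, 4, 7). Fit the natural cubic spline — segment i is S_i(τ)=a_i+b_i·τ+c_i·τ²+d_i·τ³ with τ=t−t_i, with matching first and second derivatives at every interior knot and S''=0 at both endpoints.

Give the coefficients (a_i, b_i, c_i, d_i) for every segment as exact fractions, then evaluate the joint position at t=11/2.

  seg 0: a=2 b=88/57 c=0 d=-31/228
  seg 1: a=4 b=-5/57 c=-31/38 d=41/228
  seg 2: a=2 b=-68/57 c=5/19 d=-5/171
S(11/2) = 107/152

Δ: Δ0=1, Δ1=-1, Δ2=-2/3
row 1: diag=8, rhs=-12; c'=1/4, d'=-3/2
row 2: denom=10−2·1/4=19/2; d'=(2−2·-3/2)/(19/2)=10/19
back: M2=10/19
back: M1=-3/2−1/4·10/19=-31/19
M: M0=0, M1=-31/19, M2=10/19, M3=0
seg 0: a=2, c=M0/2=0, d=(M1−M0)/(6·2)=-31/228, b=Δ0−h0·(2M0+M1)/6=88/57
seg 1: a=4, c=M1/2=-31/38, d=(M2−M1)/(6·2)=41/228, b=Δ1−h1·(2M1+M2)/6=-5/57
seg 2: a=2, c=M2/2=5/19, d=(M3−M2)/(6·3)=-5/171, b=Δ2−h2·(2M2+M3)/6=-68/57
t_q=11/2 → seg 2, τ=3/2; S=2+-68/57·τ+5/19·τ²+-5/171·τ³=107/152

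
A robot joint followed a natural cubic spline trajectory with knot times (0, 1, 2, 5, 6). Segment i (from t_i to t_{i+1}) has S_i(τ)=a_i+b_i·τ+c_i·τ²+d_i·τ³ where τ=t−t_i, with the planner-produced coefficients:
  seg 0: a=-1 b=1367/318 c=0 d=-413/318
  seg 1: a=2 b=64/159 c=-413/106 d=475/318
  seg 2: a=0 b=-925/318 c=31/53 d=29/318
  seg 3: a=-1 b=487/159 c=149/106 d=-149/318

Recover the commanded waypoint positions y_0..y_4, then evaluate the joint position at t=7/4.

y_0=-1 y_1=2 y_2=0 y_3=-1 y_4=3
S(7/4) = 5023/6784

y_0 = S_0(0) = a_0 = -1
y_1 = S_1(0) = a_1 = 2
y_2 = S_2(0) = a_2 = 0
y_3 = S_3(0) = a_3 = -1
y_4 = S_3(1) = 3
t_q=7/4 is in segment 1 (τ=3/4); S_1(τ)=5023/6784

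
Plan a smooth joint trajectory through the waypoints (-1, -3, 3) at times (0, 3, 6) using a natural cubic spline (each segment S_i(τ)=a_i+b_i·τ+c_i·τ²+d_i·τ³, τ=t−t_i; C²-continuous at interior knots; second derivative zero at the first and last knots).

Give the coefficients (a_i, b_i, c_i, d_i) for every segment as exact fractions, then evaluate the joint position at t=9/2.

Δ: Δ0=-2/3, Δ1=2
row 1: diag=12, rhs=16; c'=1/4, d'=4/3
back: M1=4/3
M: M0=0, M1=4/3, M2=0
seg 0: a=-1, c=M0/2=0, d=(M1−M0)/(6·3)=2/27, b=Δ0−h0·(2M0+M1)/6=-4/3
seg 1: a=-3, c=M1/2=2/3, d=(M2−M1)/(6·3)=-2/27, b=Δ1−h1·(2M1+M2)/6=2/3
t_q=9/2 → seg 1, τ=3/2; S=-3+2/3·τ+2/3·τ²+-2/27·τ³=-3/4

  seg 0: a=-1 b=-4/3 c=0 d=2/27
  seg 1: a=-3 b=2/3 c=2/3 d=-2/27
S(9/2) = -3/4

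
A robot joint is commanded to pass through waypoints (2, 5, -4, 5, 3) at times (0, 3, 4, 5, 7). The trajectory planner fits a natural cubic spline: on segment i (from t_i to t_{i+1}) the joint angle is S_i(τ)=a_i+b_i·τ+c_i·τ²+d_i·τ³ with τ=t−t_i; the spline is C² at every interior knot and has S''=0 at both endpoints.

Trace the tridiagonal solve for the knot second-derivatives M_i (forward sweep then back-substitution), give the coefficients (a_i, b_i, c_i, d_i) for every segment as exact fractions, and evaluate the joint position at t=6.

  seg 0: a=2 b=611/89 c=0 d=-58/89
  seg 1: a=5 b=-955/89 c=-522/89 d=676/89
  seg 2: a=-4 b=29/89 c=1506/89 d=-734/89
  seg 3: a=5 b=839/89 c=-696/89 d=116/89
S(6) = 704/89

Δ: Δ0=1, Δ1=-9, Δ2=9, Δ3=-1
row 1: diag=8, rhs=-60; c'=1/8, d'=-15/2
row 2: denom=4−1·1/8=31/8; d'=(108−1·-15/2)/(31/8)=924/31
row 3: denom=6−1·8/31=178/31; d'=(-60−1·924/31)/(178/31)=-1392/89
back: M3=-1392/89
back: M2=924/31−8/31·-1392/89=3012/89
back: M1=-15/2−1/8·3012/89=-1044/89
M: M0=0, M1=-1044/89, M2=3012/89, M3=-1392/89, M4=0
seg 0: a=2, c=M0/2=0, d=(M1−M0)/(6·3)=-58/89, b=Δ0−h0·(2M0+M1)/6=611/89
seg 1: a=5, c=M1/2=-522/89, d=(M2−M1)/(6·1)=676/89, b=Δ1−h1·(2M1+M2)/6=-955/89
seg 2: a=-4, c=M2/2=1506/89, d=(M3−M2)/(6·1)=-734/89, b=Δ2−h2·(2M2+M3)/6=29/89
seg 3: a=5, c=M3/2=-696/89, d=(M4−M3)/(6·2)=116/89, b=Δ3−h3·(2M3+M4)/6=839/89
t_q=6 → seg 3, τ=1; S=5+839/89·τ+-696/89·τ²+116/89·τ³=704/89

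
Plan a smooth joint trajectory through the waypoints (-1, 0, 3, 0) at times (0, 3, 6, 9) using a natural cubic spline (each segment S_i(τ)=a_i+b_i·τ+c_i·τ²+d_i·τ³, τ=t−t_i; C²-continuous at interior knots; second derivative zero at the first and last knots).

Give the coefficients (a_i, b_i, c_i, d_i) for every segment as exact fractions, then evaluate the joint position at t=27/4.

Δ: Δ0=1/3, Δ1=1, Δ2=-1
row 1: diag=12, rhs=4; c'=1/4, d'=1/3
row 2: denom=12−3·1/4=45/4; d'=(-12−3·1/3)/(45/4)=-52/45
back: M2=-52/45
back: M1=1/3−1/4·-52/45=28/45
M: M0=0, M1=28/45, M2=-52/45, M3=0
seg 0: a=-1, c=M0/2=0, d=(M1−M0)/(6·3)=14/405, b=Δ0−h0·(2M0+M1)/6=1/45
seg 1: a=0, c=M1/2=14/45, d=(M2−M1)/(6·3)=-8/81, b=Δ1−h1·(2M1+M2)/6=43/45
seg 2: a=3, c=M2/2=-26/45, d=(M3−M2)/(6·3)=26/405, b=Δ2−h2·(2M2+M3)/6=7/45
t_q=27/4 → seg 2, τ=3/4; S=3+7/45·τ+-26/45·τ²+26/405·τ³=451/160

  seg 0: a=-1 b=1/45 c=0 d=14/405
  seg 1: a=0 b=43/45 c=14/45 d=-8/81
  seg 2: a=3 b=7/45 c=-26/45 d=26/405
S(27/4) = 451/160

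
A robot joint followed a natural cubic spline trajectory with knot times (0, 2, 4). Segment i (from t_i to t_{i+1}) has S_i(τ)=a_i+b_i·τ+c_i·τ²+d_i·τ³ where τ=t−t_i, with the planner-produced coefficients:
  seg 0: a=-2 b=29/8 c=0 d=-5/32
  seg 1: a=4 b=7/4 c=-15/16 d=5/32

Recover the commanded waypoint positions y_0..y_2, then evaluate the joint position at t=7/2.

y_0 = S_0(0) = a_0 = -2
y_1 = S_1(0) = a_1 = 4
y_2 = S_1(2) = 5
t_q=7/2 is in segment 1 (τ=3/2); S_1(τ)=1291/256

y_0=-2 y_1=4 y_2=5
S(7/2) = 1291/256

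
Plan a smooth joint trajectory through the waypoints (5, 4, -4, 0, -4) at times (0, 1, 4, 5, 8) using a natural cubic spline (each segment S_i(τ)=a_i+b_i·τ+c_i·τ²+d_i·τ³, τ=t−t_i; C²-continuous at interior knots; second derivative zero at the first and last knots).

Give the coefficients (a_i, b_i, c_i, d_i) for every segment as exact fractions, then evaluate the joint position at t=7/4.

Δ: Δ0=-1, Δ1=-8/3, Δ2=4, Δ3=-4/3
row 1: diag=8, rhs=-10; c'=3/8, d'=-5/4
row 2: denom=8−3·3/8=55/8; d'=(40−3·-5/4)/(55/8)=70/11
row 3: denom=8−1·8/55=432/55; d'=(-32−1·70/11)/(432/55)=-1055/216
back: M3=-1055/216
back: M2=70/11−8/55·-1055/216=191/27
back: M1=-5/4−3/8·191/27=-281/72
M: M0=0, M1=-281/72, M2=191/27, M3=-1055/216, M4=0
seg 0: a=5, c=M0/2=0, d=(M1−M0)/(6·1)=-281/432, b=Δ0−h0·(2M0+M1)/6=-151/432
seg 1: a=4, c=M1/2=-281/144, d=(M2−M1)/(6·3)=2371/3888, b=Δ1−h1·(2M1+M2)/6=-497/216
seg 2: a=-4, c=M2/2=191/54, d=(M3−M2)/(6·1)=-287/144, b=Δ2−h2·(2M2+M3)/6=1061/432
seg 3: a=0, c=M3/2=-1055/432, d=(M4−M3)/(6·3)=1055/3888, b=Δ3−h3·(2M3+M4)/6=767/216
t_q=7/4 → seg 1, τ=3/4; S=4+-497/216·τ+-281/144·τ²+2371/3888·τ³=4405/3072

  seg 0: a=5 b=-151/432 c=0 d=-281/432
  seg 1: a=4 b=-497/216 c=-281/144 d=2371/3888
  seg 2: a=-4 b=1061/432 c=191/54 d=-287/144
  seg 3: a=0 b=767/216 c=-1055/432 d=1055/3888
S(7/4) = 4405/3072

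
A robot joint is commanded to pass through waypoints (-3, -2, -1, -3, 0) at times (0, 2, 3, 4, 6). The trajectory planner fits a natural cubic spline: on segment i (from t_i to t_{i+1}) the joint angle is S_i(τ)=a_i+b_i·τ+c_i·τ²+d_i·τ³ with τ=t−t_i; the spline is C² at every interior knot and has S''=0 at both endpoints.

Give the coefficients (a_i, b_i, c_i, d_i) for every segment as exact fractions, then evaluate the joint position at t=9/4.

Δ: Δ0=1/2, Δ1=1, Δ2=-2, Δ3=3/2
row 1: diag=6, rhs=3; c'=1/6, d'=1/2
row 2: denom=4−1·1/6=23/6; d'=(-18−1·1/2)/(23/6)=-111/23
row 3: denom=6−1·6/23=132/23; d'=(21−1·-111/23)/(132/23)=9/2
back: M3=9/2
back: M2=-111/23−6/23·9/2=-6
back: M1=1/2−1/6·-6=3/2
M: M0=0, M1=3/2, M2=-6, M3=9/2, M4=0
seg 0: a=-3, c=M0/2=0, d=(M1−M0)/(6·2)=1/8, b=Δ0−h0·(2M0+M1)/6=0
seg 1: a=-2, c=M1/2=3/4, d=(M2−M1)/(6·1)=-5/4, b=Δ1−h1·(2M1+M2)/6=3/2
seg 2: a=-1, c=M2/2=-3, d=(M3−M2)/(6·1)=7/4, b=Δ2−h2·(2M2+M3)/6=-3/4
seg 3: a=-3, c=M3/2=9/4, d=(M4−M3)/(6·2)=-3/8, b=Δ3−h3·(2M3+M4)/6=-3/2
t_q=9/4 → seg 1, τ=1/4; S=-2+3/2·τ+3/4·τ²+-5/4·τ³=-409/256

  seg 0: a=-3 b=0 c=0 d=1/8
  seg 1: a=-2 b=3/2 c=3/4 d=-5/4
  seg 2: a=-1 b=-3/4 c=-3 d=7/4
  seg 3: a=-3 b=-3/2 c=9/4 d=-3/8
S(9/4) = -409/256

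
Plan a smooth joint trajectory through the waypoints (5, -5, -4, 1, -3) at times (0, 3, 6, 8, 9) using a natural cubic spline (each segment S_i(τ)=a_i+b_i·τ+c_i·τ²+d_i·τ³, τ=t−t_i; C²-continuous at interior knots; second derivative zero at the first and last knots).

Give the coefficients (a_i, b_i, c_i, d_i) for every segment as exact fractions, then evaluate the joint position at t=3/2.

  seg 0: a=5 b=-407/103 c=0 d=191/2781
  seg 1: a=-5 b=-216/103 c=191/309 d=178/2781
  seg 2: a=-4 b=344/103 c=123/103 d=-665/824
  seg 3: a=1 b=-323/206 c=-1503/412 d=501/412
S(3/2) = -573/824

Δ: Δ0=-10/3, Δ1=1/3, Δ2=5/2, Δ3=-4
row 1: diag=12, rhs=22; c'=1/4, d'=11/6
row 2: denom=10−3·1/4=37/4; d'=(13−3·11/6)/(37/4)=30/37
row 3: denom=6−2·8/37=206/37; d'=(-39−2·30/37)/(206/37)=-1503/206
back: M3=-1503/206
back: M2=30/37−8/37·-1503/206=246/103
back: M1=11/6−1/4·246/103=382/309
M: M0=0, M1=382/309, M2=246/103, M3=-1503/206, M4=0
seg 0: a=5, c=M0/2=0, d=(M1−M0)/(6·3)=191/2781, b=Δ0−h0·(2M0+M1)/6=-407/103
seg 1: a=-5, c=M1/2=191/309, d=(M2−M1)/(6·3)=178/2781, b=Δ1−h1·(2M1+M2)/6=-216/103
seg 2: a=-4, c=M2/2=123/103, d=(M3−M2)/(6·2)=-665/824, b=Δ2−h2·(2M2+M3)/6=344/103
seg 3: a=1, c=M3/2=-1503/412, d=(M4−M3)/(6·1)=501/412, b=Δ3−h3·(2M3+M4)/6=-323/206
t_q=3/2 → seg 0, τ=3/2; S=5+-407/103·τ+0·τ²+191/2781·τ³=-573/824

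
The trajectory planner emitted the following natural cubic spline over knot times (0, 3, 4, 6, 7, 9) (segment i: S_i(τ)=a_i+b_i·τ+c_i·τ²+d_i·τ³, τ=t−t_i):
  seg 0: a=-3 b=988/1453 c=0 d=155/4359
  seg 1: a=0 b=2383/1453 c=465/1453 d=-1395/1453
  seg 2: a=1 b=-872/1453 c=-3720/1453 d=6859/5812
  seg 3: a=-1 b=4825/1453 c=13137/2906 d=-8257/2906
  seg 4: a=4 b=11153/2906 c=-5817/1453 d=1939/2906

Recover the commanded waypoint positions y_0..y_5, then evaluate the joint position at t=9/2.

y_0=-3 y_1=0 y_2=1 y_3=-1 y_4=4 y_5=1
S(9/2) = 9643/46496

y_0 = S_0(0) = a_0 = -3
y_1 = S_1(0) = a_1 = 0
y_2 = S_2(0) = a_2 = 1
y_3 = S_3(0) = a_3 = -1
y_4 = S_4(0) = a_4 = 4
y_5 = S_4(2) = 1
t_q=9/2 is in segment 2 (τ=1/2); S_2(τ)=9643/46496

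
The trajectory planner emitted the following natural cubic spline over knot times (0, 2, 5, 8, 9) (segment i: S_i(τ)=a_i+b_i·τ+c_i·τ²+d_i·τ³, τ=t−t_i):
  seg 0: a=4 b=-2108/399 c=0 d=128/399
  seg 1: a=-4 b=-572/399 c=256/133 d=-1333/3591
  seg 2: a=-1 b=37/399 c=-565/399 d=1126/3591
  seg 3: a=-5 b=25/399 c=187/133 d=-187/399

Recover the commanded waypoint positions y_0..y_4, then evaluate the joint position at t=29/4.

y_0 = S_0(0) = a_0 = 4
y_1 = S_1(0) = a_1 = -4
y_2 = S_2(0) = a_2 = -1
y_3 = S_3(0) = a_3 = -5
y_4 = S_3(1) = -4
t_q=29/4 is in segment 2 (τ=9/4); S_2(τ)=-983/224

y_0=4 y_1=-4 y_2=-1 y_3=-5 y_4=-4
S(29/4) = -983/224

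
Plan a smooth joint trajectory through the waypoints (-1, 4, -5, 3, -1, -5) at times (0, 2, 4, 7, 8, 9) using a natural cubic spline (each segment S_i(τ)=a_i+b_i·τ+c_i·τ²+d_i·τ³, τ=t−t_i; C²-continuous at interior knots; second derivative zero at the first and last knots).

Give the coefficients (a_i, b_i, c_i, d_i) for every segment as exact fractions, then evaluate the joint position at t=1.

Δ: Δ0=5/2, Δ1=-9/2, Δ2=8/3, Δ3=-4, Δ4=-4
row 1: diag=8, rhs=-42; c'=1/4, d'=-21/4
row 2: denom=10−2·1/4=19/2; d'=(43−2·-21/4)/(19/2)=107/19
row 3: denom=8−3·6/19=134/19; d'=(-40−3·107/19)/(134/19)=-1081/134
row 4: denom=4−1·19/134=517/134; d'=(0−1·-1081/134)/(517/134)=23/11
back: M4=23/11
back: M3=-1081/134−19/134·23/11=-92/11
back: M2=107/19−6/19·-92/11=91/11
back: M1=-21/4−1/4·91/11=-161/22
M: M0=0, M1=-161/22, M2=91/11, M3=-92/11, M4=23/11, M5=0
seg 0: a=-1, c=M0/2=0, d=(M1−M0)/(6·2)=-161/264, b=Δ0−h0·(2M0+M1)/6=163/33
seg 1: a=4, c=M1/2=-161/44, d=(M2−M1)/(6·2)=343/264, b=Δ1−h1·(2M1+M2)/6=-157/66
seg 2: a=-5, c=M2/2=91/22, d=(M3−M2)/(6·3)=-61/66, b=Δ2−h2·(2M2+M3)/6=-47/33
seg 3: a=3, c=M3/2=-46/11, d=(M4−M3)/(6·1)=115/66, b=Δ3−h3·(2M3+M4)/6=-103/66
seg 4: a=-1, c=M4/2=23/22, d=(M5−M4)/(6·1)=-23/66, b=Δ4−h4·(2M4+M5)/6=-155/33
t_q=1 → seg 0, τ=1; S=-1+163/33·τ+0·τ²+-161/264·τ³=293/88

  seg 0: a=-1 b=163/33 c=0 d=-161/264
  seg 1: a=4 b=-157/66 c=-161/44 d=343/264
  seg 2: a=-5 b=-47/33 c=91/22 d=-61/66
  seg 3: a=3 b=-103/66 c=-46/11 d=115/66
  seg 4: a=-1 b=-155/33 c=23/22 d=-23/66
S(1) = 293/88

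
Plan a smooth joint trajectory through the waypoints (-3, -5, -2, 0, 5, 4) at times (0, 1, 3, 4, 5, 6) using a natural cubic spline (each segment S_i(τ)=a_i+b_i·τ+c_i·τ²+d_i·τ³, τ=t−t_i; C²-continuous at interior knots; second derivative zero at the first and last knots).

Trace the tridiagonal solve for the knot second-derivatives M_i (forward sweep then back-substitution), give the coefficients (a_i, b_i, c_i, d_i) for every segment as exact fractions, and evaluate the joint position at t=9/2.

  seg 0: a=-3 b=-617/228 c=0 d=161/228
  seg 1: a=-5 b=-67/114 c=161/76 d=-245/456
  seg 2: a=-2 b=82/57 c=-21/19 d=5/3
  seg 3: a=0 b=241/57 c=74/19 d=-178/57
  seg 4: a=5 b=151/57 c=-104/19 d=104/57
S(9/2) = 205/76

Δ: Δ0=-2, Δ1=3/2, Δ2=2, Δ3=5, Δ4=-1
row 1: diag=6, rhs=21; c'=1/3, d'=7/2
row 2: denom=6−2·1/3=16/3; d'=(3−2·7/2)/(16/3)=-3/4
row 3: denom=4−1·3/16=61/16; d'=(18−1·-3/4)/(61/16)=300/61
row 4: denom=4−1·16/61=228/61; d'=(-36−1·300/61)/(228/61)=-208/19
back: M4=-208/19
back: M3=300/61−16/61·-208/19=148/19
back: M2=-3/4−3/16·148/19=-42/19
back: M1=7/2−1/3·-42/19=161/38
M: M0=0, M1=161/38, M2=-42/19, M3=148/19, M4=-208/19, M5=0
seg 0: a=-3, c=M0/2=0, d=(M1−M0)/(6·1)=161/228, b=Δ0−h0·(2M0+M1)/6=-617/228
seg 1: a=-5, c=M1/2=161/76, d=(M2−M1)/(6·2)=-245/456, b=Δ1−h1·(2M1+M2)/6=-67/114
seg 2: a=-2, c=M2/2=-21/19, d=(M3−M2)/(6·1)=5/3, b=Δ2−h2·(2M2+M3)/6=82/57
seg 3: a=0, c=M3/2=74/19, d=(M4−M3)/(6·1)=-178/57, b=Δ3−h3·(2M3+M4)/6=241/57
seg 4: a=5, c=M4/2=-104/19, d=(M5−M4)/(6·1)=104/57, b=Δ4−h4·(2M4+M5)/6=151/57
t_q=9/2 → seg 3, τ=1/2; S=0+241/57·τ+74/19·τ²+-178/57·τ³=205/76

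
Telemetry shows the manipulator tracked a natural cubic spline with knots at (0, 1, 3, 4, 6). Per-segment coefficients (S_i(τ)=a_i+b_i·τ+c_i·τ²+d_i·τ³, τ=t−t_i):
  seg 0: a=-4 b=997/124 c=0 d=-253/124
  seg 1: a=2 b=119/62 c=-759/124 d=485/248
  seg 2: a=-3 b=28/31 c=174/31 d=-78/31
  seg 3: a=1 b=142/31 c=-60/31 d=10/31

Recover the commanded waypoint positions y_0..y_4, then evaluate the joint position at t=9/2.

y_0 = S_0(0) = a_0 = -4
y_1 = S_1(0) = a_1 = 2
y_2 = S_2(0) = a_2 = -3
y_3 = S_3(0) = a_3 = 1
y_4 = S_3(2) = 5
t_q=9/2 is in segment 3 (τ=1/2); S_3(τ)=353/124

y_0=-4 y_1=2 y_2=-3 y_3=1 y_4=5
S(9/2) = 353/124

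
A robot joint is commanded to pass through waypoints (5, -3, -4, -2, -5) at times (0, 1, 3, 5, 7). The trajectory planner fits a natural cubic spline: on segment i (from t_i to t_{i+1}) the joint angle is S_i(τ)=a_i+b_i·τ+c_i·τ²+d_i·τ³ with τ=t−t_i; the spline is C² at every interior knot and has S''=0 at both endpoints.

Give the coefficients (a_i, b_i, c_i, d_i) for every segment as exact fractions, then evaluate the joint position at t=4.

  seg 0: a=5 b=-380/41 c=0 d=52/41
  seg 1: a=-3 b=-224/41 c=156/41 d=-217/328
  seg 2: a=-4 b=149/82 c=-27/164 d=-5/41
  seg 3: a=-2 b=-25/82 c=-147/164 d=49/328
S(4) = -405/164

Δ: Δ0=-8, Δ1=-1/2, Δ2=1, Δ3=-3/2
row 1: diag=6, rhs=45; c'=1/3, d'=15/2
row 2: denom=8−2·1/3=22/3; d'=(9−2·15/2)/(22/3)=-9/11
row 3: denom=8−2·3/11=82/11; d'=(-15−2·-9/11)/(82/11)=-147/82
back: M3=-147/82
back: M2=-9/11−3/11·-147/82=-27/82
back: M1=15/2−1/3·-27/82=312/41
M: M0=0, M1=312/41, M2=-27/82, M3=-147/82, M4=0
seg 0: a=5, c=M0/2=0, d=(M1−M0)/(6·1)=52/41, b=Δ0−h0·(2M0+M1)/6=-380/41
seg 1: a=-3, c=M1/2=156/41, d=(M2−M1)/(6·2)=-217/328, b=Δ1−h1·(2M1+M2)/6=-224/41
seg 2: a=-4, c=M2/2=-27/164, d=(M3−M2)/(6·2)=-5/41, b=Δ2−h2·(2M2+M3)/6=149/82
seg 3: a=-2, c=M3/2=-147/164, d=(M4−M3)/(6·2)=49/328, b=Δ3−h3·(2M3+M4)/6=-25/82
t_q=4 → seg 2, τ=1; S=-4+149/82·τ+-27/164·τ²+-5/41·τ³=-405/164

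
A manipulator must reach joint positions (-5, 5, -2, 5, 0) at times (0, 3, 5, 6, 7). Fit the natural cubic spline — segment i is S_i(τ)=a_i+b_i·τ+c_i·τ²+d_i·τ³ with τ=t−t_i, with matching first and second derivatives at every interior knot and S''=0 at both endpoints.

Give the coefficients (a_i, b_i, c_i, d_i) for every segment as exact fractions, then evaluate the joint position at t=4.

  seg 0: a=-5 b=9053/1284 c=0 d=-1591/3852
  seg 1: a=5 b=-2633/642 c=-1591/428 d=5159/2568
  seg 2: a=-2 b=1649/321 c=892/107 d=-2078/321
  seg 3: a=5 b=767/321 c=-1186/107 d=1186/321
S(4) = -693/856

Δ: Δ0=10/3, Δ1=-7/2, Δ2=7, Δ3=-5
row 1: diag=10, rhs=-41; c'=1/5, d'=-41/10
row 2: denom=6−2·1/5=28/5; d'=(63−2·-41/10)/(28/5)=89/7
row 3: denom=4−1·5/28=107/28; d'=(-72−1·89/7)/(107/28)=-2372/107
back: M3=-2372/107
back: M2=89/7−5/28·-2372/107=1784/107
back: M1=-41/10−1/5·1784/107=-1591/214
M: M0=0, M1=-1591/214, M2=1784/107, M3=-2372/107, M4=0
seg 0: a=-5, c=M0/2=0, d=(M1−M0)/(6·3)=-1591/3852, b=Δ0−h0·(2M0+M1)/6=9053/1284
seg 1: a=5, c=M1/2=-1591/428, d=(M2−M1)/(6·2)=5159/2568, b=Δ1−h1·(2M1+M2)/6=-2633/642
seg 2: a=-2, c=M2/2=892/107, d=(M3−M2)/(6·1)=-2078/321, b=Δ2−h2·(2M2+M3)/6=1649/321
seg 3: a=5, c=M3/2=-1186/107, d=(M4−M3)/(6·1)=1186/321, b=Δ3−h3·(2M3+M4)/6=767/321
t_q=4 → seg 1, τ=1; S=5+-2633/642·τ+-1591/428·τ²+5159/2568·τ³=-693/856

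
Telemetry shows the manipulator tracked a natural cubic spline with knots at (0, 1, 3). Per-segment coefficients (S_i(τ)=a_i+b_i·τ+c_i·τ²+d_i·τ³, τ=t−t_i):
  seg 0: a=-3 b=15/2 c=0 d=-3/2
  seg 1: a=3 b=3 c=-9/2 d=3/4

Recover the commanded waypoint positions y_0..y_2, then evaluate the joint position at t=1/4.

y_0 = S_0(0) = a_0 = -3
y_1 = S_1(0) = a_1 = 3
y_2 = S_1(2) = -3
t_q=1/4 is in segment 0 (τ=1/4); S_0(τ)=-147/128

y_0=-3 y_1=3 y_2=-3
S(1/4) = -147/128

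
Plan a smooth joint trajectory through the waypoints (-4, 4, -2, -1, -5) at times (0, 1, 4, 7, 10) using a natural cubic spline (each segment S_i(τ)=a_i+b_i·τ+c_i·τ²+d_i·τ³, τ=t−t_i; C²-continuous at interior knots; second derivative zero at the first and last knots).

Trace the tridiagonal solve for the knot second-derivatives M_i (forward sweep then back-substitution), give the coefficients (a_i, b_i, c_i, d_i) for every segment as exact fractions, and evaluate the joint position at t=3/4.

Δ: Δ0=8, Δ1=-2, Δ2=1/3, Δ3=-4/3
row 1: diag=8, rhs=-60; c'=3/8, d'=-15/2
row 2: denom=12−3·3/8=87/8; d'=(14−3·-15/2)/(87/8)=292/87
row 3: denom=12−3·8/29=324/29; d'=(-10−3·292/87)/(324/29)=-97/54
back: M3=-97/54
back: M2=292/87−8/29·-97/54=104/27
back: M1=-15/2−3/8·104/27=-161/18
M: M0=0, M1=-161/18, M2=104/27, M3=-97/54, M4=0
seg 0: a=-4, c=M0/2=0, d=(M1−M0)/(6·1)=-161/108, b=Δ0−h0·(2M0+M1)/6=1025/108
seg 1: a=4, c=M1/2=-161/36, d=(M2−M1)/(6·3)=691/972, b=Δ1−h1·(2M1+M2)/6=271/54
seg 2: a=-2, c=M2/2=52/27, d=(M3−M2)/(6·3)=-305/972, b=Δ2−h2·(2M2+M3)/6=-283/108
seg 3: a=-1, c=M3/2=-97/108, d=(M4−M3)/(6·3)=97/972, b=Δ3−h3·(2M3+M4)/6=25/54
t_q=3/4 → seg 0, τ=3/4; S=-4+1025/108·τ+0·τ²+-161/108·τ³=5735/2304

  seg 0: a=-4 b=1025/108 c=0 d=-161/108
  seg 1: a=4 b=271/54 c=-161/36 d=691/972
  seg 2: a=-2 b=-283/108 c=52/27 d=-305/972
  seg 3: a=-1 b=25/54 c=-97/108 d=97/972
S(3/4) = 5735/2304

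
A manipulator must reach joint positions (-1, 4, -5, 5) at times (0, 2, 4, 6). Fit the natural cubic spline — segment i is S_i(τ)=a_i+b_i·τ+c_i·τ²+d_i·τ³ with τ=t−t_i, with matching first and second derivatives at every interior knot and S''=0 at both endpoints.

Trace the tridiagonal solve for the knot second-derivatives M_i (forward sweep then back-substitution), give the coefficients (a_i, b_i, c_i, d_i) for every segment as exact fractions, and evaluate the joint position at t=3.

  seg 0: a=-1 b=5 c=0 d=-5/8
  seg 1: a=4 b=-5/2 c=-15/4 d=11/8
  seg 2: a=-5 b=-1 c=9/2 d=-3/4
S(3) = -7/8

Δ: Δ0=5/2, Δ1=-9/2, Δ2=5
row 1: diag=8, rhs=-42; c'=1/4, d'=-21/4
row 2: denom=8−2·1/4=15/2; d'=(57−2·-21/4)/(15/2)=9
back: M2=9
back: M1=-21/4−1/4·9=-15/2
M: M0=0, M1=-15/2, M2=9, M3=0
seg 0: a=-1, c=M0/2=0, d=(M1−M0)/(6·2)=-5/8, b=Δ0−h0·(2M0+M1)/6=5
seg 1: a=4, c=M1/2=-15/4, d=(M2−M1)/(6·2)=11/8, b=Δ1−h1·(2M1+M2)/6=-5/2
seg 2: a=-5, c=M2/2=9/2, d=(M3−M2)/(6·2)=-3/4, b=Δ2−h2·(2M2+M3)/6=-1
t_q=3 → seg 1, τ=1; S=4+-5/2·τ+-15/4·τ²+11/8·τ³=-7/8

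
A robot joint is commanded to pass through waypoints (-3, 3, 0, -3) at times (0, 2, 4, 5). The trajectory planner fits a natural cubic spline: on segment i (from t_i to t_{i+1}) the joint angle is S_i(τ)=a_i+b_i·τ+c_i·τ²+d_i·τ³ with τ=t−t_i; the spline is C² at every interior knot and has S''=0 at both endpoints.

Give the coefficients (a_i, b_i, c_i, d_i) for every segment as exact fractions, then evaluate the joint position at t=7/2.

  seg 0: a=-3 b=45/11 c=0 d=-3/11
  seg 1: a=3 b=9/11 c=-18/11 d=21/88
  seg 2: a=0 b=-63/22 c=-9/44 d=3/44
S(7/2) = 951/704

Δ: Δ0=3, Δ1=-3/2, Δ2=-3
row 1: diag=8, rhs=-27; c'=1/4, d'=-27/8
row 2: denom=6−2·1/4=11/2; d'=(-9−2·-27/8)/(11/2)=-9/22
back: M2=-9/22
back: M1=-27/8−1/4·-9/22=-36/11
M: M0=0, M1=-36/11, M2=-9/22, M3=0
seg 0: a=-3, c=M0/2=0, d=(M1−M0)/(6·2)=-3/11, b=Δ0−h0·(2M0+M1)/6=45/11
seg 1: a=3, c=M1/2=-18/11, d=(M2−M1)/(6·2)=21/88, b=Δ1−h1·(2M1+M2)/6=9/11
seg 2: a=0, c=M2/2=-9/44, d=(M3−M2)/(6·1)=3/44, b=Δ2−h2·(2M2+M3)/6=-63/22
t_q=7/2 → seg 1, τ=3/2; S=3+9/11·τ+-18/11·τ²+21/88·τ³=951/704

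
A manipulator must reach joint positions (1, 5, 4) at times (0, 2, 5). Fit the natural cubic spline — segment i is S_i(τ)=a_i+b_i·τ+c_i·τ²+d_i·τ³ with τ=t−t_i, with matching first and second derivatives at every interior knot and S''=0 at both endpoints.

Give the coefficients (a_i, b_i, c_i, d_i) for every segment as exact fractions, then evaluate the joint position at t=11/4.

  seg 0: a=1 b=37/15 c=0 d=-7/60
  seg 1: a=5 b=16/15 c=-7/10 d=7/90
S(11/4) = 3481/640

Δ: Δ0=2, Δ1=-1/3
row 1: diag=10, rhs=-14; c'=3/10, d'=-7/5
back: M1=-7/5
M: M0=0, M1=-7/5, M2=0
seg 0: a=1, c=M0/2=0, d=(M1−M0)/(6·2)=-7/60, b=Δ0−h0·(2M0+M1)/6=37/15
seg 1: a=5, c=M1/2=-7/10, d=(M2−M1)/(6·3)=7/90, b=Δ1−h1·(2M1+M2)/6=16/15
t_q=11/4 → seg 1, τ=3/4; S=5+16/15·τ+-7/10·τ²+7/90·τ³=3481/640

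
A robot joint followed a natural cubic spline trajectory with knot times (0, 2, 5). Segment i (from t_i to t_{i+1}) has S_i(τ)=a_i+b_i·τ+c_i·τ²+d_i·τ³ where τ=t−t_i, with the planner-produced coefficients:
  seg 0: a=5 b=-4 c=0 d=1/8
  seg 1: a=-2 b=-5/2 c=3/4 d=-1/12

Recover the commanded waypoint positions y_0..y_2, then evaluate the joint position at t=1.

y_0=5 y_1=-2 y_2=-5
S(1) = 9/8

y_0 = S_0(0) = a_0 = 5
y_1 = S_1(0) = a_1 = -2
y_2 = S_1(3) = -5
t_q=1 is in segment 0 (τ=1); S_0(τ)=9/8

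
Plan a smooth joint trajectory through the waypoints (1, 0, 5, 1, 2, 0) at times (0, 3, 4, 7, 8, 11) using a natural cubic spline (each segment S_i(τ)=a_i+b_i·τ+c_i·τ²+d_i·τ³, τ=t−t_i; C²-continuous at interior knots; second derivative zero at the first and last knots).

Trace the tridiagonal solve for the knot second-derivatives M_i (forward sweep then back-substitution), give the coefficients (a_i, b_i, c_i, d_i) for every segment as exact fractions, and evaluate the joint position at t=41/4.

Δ: Δ0=-1/3, Δ1=5, Δ2=-4/3, Δ3=1, Δ4=-2/3
row 1: diag=8, rhs=32; c'=1/8, d'=4
row 2: denom=8−1·1/8=63/8; d'=(-38−1·4)/(63/8)=-16/3
row 3: denom=8−3·8/21=48/7; d'=(14−3·-16/3)/(48/7)=35/8
row 4: denom=8−1·7/48=377/48; d'=(-10−1·35/8)/(377/48)=-690/377
back: M4=-690/377
back: M3=35/8−7/48·-690/377=1750/377
back: M2=-16/3−8/21·1750/377=-8032/1131
back: M1=4−1/8·-8032/1131=5528/1131
M: M0=0, M1=5528/1131, M2=-8032/1131, M3=1750/377, M4=-690/377, M5=0
seg 0: a=1, c=M0/2=0, d=(M1−M0)/(6·3)=2764/10179, b=Δ0−h0·(2M0+M1)/6=-1047/377
seg 1: a=0, c=M1/2=2764/1131, d=(M2−M1)/(6·1)=-2260/1131, b=Δ1−h1·(2M1+M2)/6=1717/377
seg 2: a=5, c=M2/2=-4016/1131, d=(M3−M2)/(6·3)=229/351, b=Δ2−h2·(2M2+M3)/6=3899/1131
seg 3: a=1, c=M3/2=875/377, d=(M4−M3)/(6·1)=-1220/1131, b=Δ3−h3·(2M3+M4)/6=-274/1131
seg 4: a=2, c=M4/2=-345/377, d=(M5−M4)/(6·3)=115/1131, b=Δ4−h4·(2M4+M5)/6=1316/1131
t_q=41/4 → seg 4, τ=9/4; S=2+1316/1131·τ+-345/377·τ²+115/1131·τ³=27589/24128

  seg 0: a=1 b=-1047/377 c=0 d=2764/10179
  seg 1: a=0 b=1717/377 c=2764/1131 d=-2260/1131
  seg 2: a=5 b=3899/1131 c=-4016/1131 d=229/351
  seg 3: a=1 b=-274/1131 c=875/377 d=-1220/1131
  seg 4: a=2 b=1316/1131 c=-345/377 d=115/1131
S(41/4) = 27589/24128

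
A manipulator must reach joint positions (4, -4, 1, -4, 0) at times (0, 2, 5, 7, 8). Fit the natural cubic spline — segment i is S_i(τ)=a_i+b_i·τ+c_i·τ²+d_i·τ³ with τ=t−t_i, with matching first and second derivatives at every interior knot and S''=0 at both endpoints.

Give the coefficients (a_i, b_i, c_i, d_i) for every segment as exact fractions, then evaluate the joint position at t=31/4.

Δ: Δ0=-4, Δ1=5/3, Δ2=-5/2, Δ3=4
row 1: diag=10, rhs=34; c'=3/10, d'=17/5
row 2: denom=10−3·3/10=91/10; d'=(-25−3·17/5)/(91/10)=-352/91
row 3: denom=6−2·20/91=506/91; d'=(39−2·-352/91)/(506/91)=4253/506
back: M3=4253/506
back: M2=-352/91−20/91·4253/506=-1446/253
back: M1=17/5−3/10·-1446/253=1294/253
M: M0=0, M1=1294/253, M2=-1446/253, M3=4253/506, M4=0
seg 0: a=4, c=M0/2=0, d=(M1−M0)/(6·2)=647/1518, b=Δ0−h0·(2M0+M1)/6=-4330/759
seg 1: a=-4, c=M1/2=647/253, d=(M2−M1)/(6·3)=-1370/2277, b=Δ1−h1·(2M1+M2)/6=-448/759
seg 2: a=1, c=M2/2=-723/253, d=(M3−M2)/(6·2)=7145/6072, b=Δ2−h2·(2M2+M3)/6=-1132/759
seg 3: a=-4, c=M3/2=4253/1012, d=(M4−M3)/(6·1)=-4253/3036, b=Δ3−h3·(2M3+M4)/6=1819/1518
t_q=31/4 → seg 3, τ=3/4; S=-4+1819/1518·τ+4253/1012·τ²+-4253/3036·τ³=-86033/64768

  seg 0: a=4 b=-4330/759 c=0 d=647/1518
  seg 1: a=-4 b=-448/759 c=647/253 d=-1370/2277
  seg 2: a=1 b=-1132/759 c=-723/253 d=7145/6072
  seg 3: a=-4 b=1819/1518 c=4253/1012 d=-4253/3036
S(31/4) = -86033/64768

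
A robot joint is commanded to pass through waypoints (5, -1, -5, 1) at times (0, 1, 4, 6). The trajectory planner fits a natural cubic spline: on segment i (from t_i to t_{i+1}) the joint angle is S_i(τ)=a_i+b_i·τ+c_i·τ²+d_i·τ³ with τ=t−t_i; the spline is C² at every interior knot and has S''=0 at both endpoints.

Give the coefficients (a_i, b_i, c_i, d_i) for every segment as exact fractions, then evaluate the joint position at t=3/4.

Δ: Δ0=-6, Δ1=-4/3, Δ2=3
row 1: diag=8, rhs=28; c'=3/8, d'=7/2
row 2: denom=10−3·3/8=71/8; d'=(26−3·7/2)/(71/8)=124/71
back: M2=124/71
back: M1=7/2−3/8·124/71=202/71
M: M0=0, M1=202/71, M2=124/71, M3=0
seg 0: a=5, c=M0/2=0, d=(M1−M0)/(6·1)=101/213, b=Δ0−h0·(2M0+M1)/6=-1379/213
seg 1: a=-1, c=M1/2=101/71, d=(M2−M1)/(6·3)=-13/213, b=Δ1−h1·(2M1+M2)/6=-1076/213
seg 2: a=-5, c=M2/2=62/71, d=(M3−M2)/(6·2)=-31/213, b=Δ2−h2·(2M2+M3)/6=391/213
t_q=3/4 → seg 0, τ=3/4; S=5+-1379/213·τ+0·τ²+101/213·τ³=1565/4544

  seg 0: a=5 b=-1379/213 c=0 d=101/213
  seg 1: a=-1 b=-1076/213 c=101/71 d=-13/213
  seg 2: a=-5 b=391/213 c=62/71 d=-31/213
S(3/4) = 1565/4544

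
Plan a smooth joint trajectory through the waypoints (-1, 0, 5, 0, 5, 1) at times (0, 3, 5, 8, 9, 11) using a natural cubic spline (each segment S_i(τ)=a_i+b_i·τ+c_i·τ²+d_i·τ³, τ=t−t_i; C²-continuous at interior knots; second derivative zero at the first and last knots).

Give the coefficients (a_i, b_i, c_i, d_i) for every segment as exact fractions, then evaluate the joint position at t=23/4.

Δ: Δ0=1/3, Δ1=5/2, Δ2=-5/3, Δ3=5, Δ4=-2
row 1: diag=10, rhs=13; c'=1/5, d'=13/10
row 2: denom=10−2·1/5=48/5; d'=(-25−2·13/10)/(48/5)=-23/8
row 3: denom=8−3·5/16=113/16; d'=(40−3·-23/8)/(113/16)=778/113
row 4: denom=6−1·16/113=662/113; d'=(-42−1·778/113)/(662/113)=-2762/331
back: M4=-2762/331
back: M3=778/113−16/113·-2762/331=2670/331
back: M2=-23/8−5/16·2670/331=-1786/331
back: M1=13/10−1/5·-1786/331=1575/662
M: M0=0, M1=1575/662, M2=-1786/331, M3=2670/331, M4=-2762/331, M5=0
seg 0: a=-1, c=M0/2=0, d=(M1−M0)/(6·3)=175/1324, b=Δ0−h0·(2M0+M1)/6=-3401/3972
seg 1: a=0, c=M1/2=1575/1324, d=(M2−M1)/(6·2)=-5147/7944, b=Δ1−h1·(2M1+M2)/6=5387/1986
seg 2: a=5, c=M2/2=-893/331, d=(M3−M2)/(6·3)=2228/2979, b=Δ2−h2·(2M2+M3)/6=-302/993
seg 3: a=0, c=M3/2=1335/331, d=(M4−M3)/(6·1)=-2716/993, b=Δ3−h3·(2M3+M4)/6=3676/993
seg 4: a=5, c=M4/2=-1381/331, d=(M5−M4)/(6·2)=1381/1986, b=Δ4−h4·(2M4+M5)/6=3538/993
t_q=23/4 → seg 2, τ=3/4; S=5+-302/993·τ+-893/331·τ²+2228/2979·τ³=9453/2648

  seg 0: a=-1 b=-3401/3972 c=0 d=175/1324
  seg 1: a=0 b=5387/1986 c=1575/1324 d=-5147/7944
  seg 2: a=5 b=-302/993 c=-893/331 d=2228/2979
  seg 3: a=0 b=3676/993 c=1335/331 d=-2716/993
  seg 4: a=5 b=3538/993 c=-1381/331 d=1381/1986
S(23/4) = 9453/2648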